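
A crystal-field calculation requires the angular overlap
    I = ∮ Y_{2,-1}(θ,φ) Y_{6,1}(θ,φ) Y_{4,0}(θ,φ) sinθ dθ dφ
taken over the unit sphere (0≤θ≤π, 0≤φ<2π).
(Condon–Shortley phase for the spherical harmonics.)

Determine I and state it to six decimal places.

Rules hold: Σm=0, L=12 even, 4≤4≤8.
N = 5·13·9 = 585
Δ = 4!·0!·8!/13! = 1/6435
Racah Σ t=2..2: t=2:+1/2304 = 1/2304
⇒ 3j(2 6 4; 0 0 0)² = 5/143, sgn +1
Racah Σ t=3..3: t=3:−1/3456 = -1/3456
⇒ 3j(2 6 4; -1 1 0)² = 35/1287, sgn -1
4πI² = N·(3j₀)²·(3jₘ)² = 875/1573
I = -1·√(0.556262/4π) = -0.21039467

-0.210395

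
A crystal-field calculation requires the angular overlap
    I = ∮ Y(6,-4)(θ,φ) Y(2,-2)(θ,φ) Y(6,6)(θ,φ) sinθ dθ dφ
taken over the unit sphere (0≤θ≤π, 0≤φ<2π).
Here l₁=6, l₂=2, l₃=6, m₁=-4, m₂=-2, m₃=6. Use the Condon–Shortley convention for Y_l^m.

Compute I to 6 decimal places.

Checks pass: Σm=0; 14 even; l₃=6∈[4,8].
(2·6+1)(2·2+1)(2·6+1) = 845
Δ: 2! 10! 2! / 15! → 1/90090
sum: t=0:+1/69120 t=1:−1/14400 t=2:+1/69120 = -7/172800
3j²(6 2 6; 0 0 0) = Δ·Π!·Σ² = 14/715  (sign -1)
sum: t=0:+1/14515200 = 1/14515200
3j²(6 2 6; -4 -2 6) = Δ·Π!·Σ² = 2/455  (sign +1)
combine: 4πI² = 845·14/715·2/455 = 4/55
take √, sign -1: I = -0.07607531

-0.076075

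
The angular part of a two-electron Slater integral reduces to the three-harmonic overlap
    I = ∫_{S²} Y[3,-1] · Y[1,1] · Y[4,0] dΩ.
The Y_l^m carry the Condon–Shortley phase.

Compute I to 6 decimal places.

m-sum 0 ✓  L=8 even ✓  2≤4≤4 ✓
Π(2lᵢ+1) = 7×3×9 = 189
triangle coeff Δ(3,1,4) = 1/252
Σ_t [0,0]: t=0:+1/36 = 1/36
(3j)²=4/63 [(3 1 4; 0 0 0)], sign=+1
Σ_t [0,0]: t=0:+1/96 = 1/96
(3j)²=1/42 [(3 1 4; -1 1 0)], sign=+1
⇒ 4πI² = 2/7
I = (+1)√(2/7/(4π)) = 0.15078601

0.150786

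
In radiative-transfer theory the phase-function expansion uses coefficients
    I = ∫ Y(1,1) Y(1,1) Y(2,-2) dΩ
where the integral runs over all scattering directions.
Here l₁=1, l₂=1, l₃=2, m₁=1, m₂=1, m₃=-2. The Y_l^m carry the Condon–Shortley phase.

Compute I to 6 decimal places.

0.309019

Rules hold: Σm=0, L=4 even, 0≤2≤2.
N = 3·3·5 = 45
Δ = 0!·2!·2!/5! = 1/30
Racah Σ t=0..0: t=0:+1/1 = 1/1
⇒ 3j(1 1 2; 0 0 0)² = 2/15, sgn +1
Racah Σ t=0..0: t=0:+1/4 = 1/4
⇒ 3j(1 1 2; 1 1 -2)² = 1/5, sgn +1
4πI² = N·(3j₀)²·(3jₘ)² = 6/5
I = +1·√(1.2/4π) = 0.30901936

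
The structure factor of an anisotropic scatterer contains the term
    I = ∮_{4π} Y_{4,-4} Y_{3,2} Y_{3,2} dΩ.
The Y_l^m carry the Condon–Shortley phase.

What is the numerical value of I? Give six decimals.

Checks pass: Σm=0; 10 even; l₃=3∈[1,7].
(2·4+1)(2·3+1)(2·3+1) = 441
Δ: 4! 4! 2! / 11! → 1/34650
sum: t=1:−1/72 t=2:+1/16 t=3:−1/72 = 5/144
3j²(4 3 3; 0 0 0) = Δ·Π!·Σ² = 2/77  (sign -1)
sum: t=4:+1/576 = 1/576
3j²(4 3 3; -4 2 2) = Δ·Π!·Σ² = 5/99  (sign -1)
combine: 4πI² = 441·2/77·5/99 = 70/121
take √, sign +1: I = 0.21456131

0.214561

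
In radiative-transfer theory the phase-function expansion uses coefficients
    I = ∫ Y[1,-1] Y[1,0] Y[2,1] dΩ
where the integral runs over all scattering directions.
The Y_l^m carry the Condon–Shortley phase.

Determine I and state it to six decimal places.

m-sum 0 ✓  L=4 even ✓  0≤2≤2 ✓
Π(2lᵢ+1) = 3×3×5 = 45
triangle coeff Δ(1,1,2) = 1/30
Σ_t [0,0]: t=0:+1/1 = 1/1
(3j)²=2/15 [(1 1 2; 0 0 0)], sign=+1
Σ_t [0,0]: t=0:+1/2 = 1/2
(3j)²=1/10 [(1 1 2; -1 0 1)], sign=-1
⇒ 4πI² = 3/5
I = (-1)√(3/5/(4π)) = -0.21850969

-0.218510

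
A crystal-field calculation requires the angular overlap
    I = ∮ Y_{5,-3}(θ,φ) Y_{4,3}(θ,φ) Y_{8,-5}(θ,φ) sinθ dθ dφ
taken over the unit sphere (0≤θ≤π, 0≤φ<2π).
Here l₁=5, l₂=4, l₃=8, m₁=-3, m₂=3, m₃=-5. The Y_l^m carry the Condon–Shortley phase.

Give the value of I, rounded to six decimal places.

0.000000

m-sum = -3 + 3 − 5 = -5 ≠ 0 ⇒ I = 0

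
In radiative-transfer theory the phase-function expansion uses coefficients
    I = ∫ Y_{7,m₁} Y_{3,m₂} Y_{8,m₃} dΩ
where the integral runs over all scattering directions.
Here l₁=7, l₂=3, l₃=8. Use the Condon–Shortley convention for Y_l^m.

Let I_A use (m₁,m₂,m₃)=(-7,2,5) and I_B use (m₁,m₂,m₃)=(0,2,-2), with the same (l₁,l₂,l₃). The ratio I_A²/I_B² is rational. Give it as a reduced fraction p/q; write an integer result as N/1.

169/375

l's match ⇒ only the (l;m) 3-j factors differ between A and B.
A: triangle coeff Δ(7,3,8) = 1/5290740; Σ_t [2,2]: t=2:+1/5748019200 = 1/5748019200; (3j)²=13/5814 [(7 3 8; -7 2 5)], sign=-1
B: triangle coeff Δ(7,3,8) = 1/5290740; Σ_t [1,2]: t=1:−1/12441600 t=2:+1/7257600 = 1/17418240; (3j)²=125/25194 [(7 3 8; 0 2 -2)], sign=+1
I_A²/I_B² = (13/5814)/(125/25194) = 169/375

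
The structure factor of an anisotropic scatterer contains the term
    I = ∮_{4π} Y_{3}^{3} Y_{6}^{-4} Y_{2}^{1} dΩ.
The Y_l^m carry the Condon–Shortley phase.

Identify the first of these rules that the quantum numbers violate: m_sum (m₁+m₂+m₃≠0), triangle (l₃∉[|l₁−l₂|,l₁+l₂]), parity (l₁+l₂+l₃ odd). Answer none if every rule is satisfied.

m₁+m₂+m₃ = 3 − 4 + 1 = 0  ✓
triangle: |3−6|=3 ≤ l₃=2 ≤ 3+6=9  ✗
parity: l₁+l₂+l₃ = 11 is odd

triangle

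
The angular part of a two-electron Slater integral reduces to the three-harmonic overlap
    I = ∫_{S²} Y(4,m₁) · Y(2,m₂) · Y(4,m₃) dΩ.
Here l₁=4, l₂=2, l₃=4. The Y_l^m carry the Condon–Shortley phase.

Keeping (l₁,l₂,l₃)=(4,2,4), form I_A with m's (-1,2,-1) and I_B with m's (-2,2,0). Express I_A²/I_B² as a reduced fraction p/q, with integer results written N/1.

10/9

Same 4,2,4: normalisation and zero-m 3j drop out of the ratio.
A: Δ: 2! 6! 2! / 11! → 1/13860; sum: t=2:+1/144 = 1/144; 3j²(4 2 4; -1 2 -1) = Δ·Π!·Σ² = 10/231  (sign -1)
B: Δ: 2! 6! 2! / 11! → 1/13860; sum: t=2:+1/192 = 1/192; 3j²(4 2 4; -2 2 0) = Δ·Π!·Σ² = 3/77  (sign +1)
I_A²/I_B² = (10/231)/(3/77) = 10/9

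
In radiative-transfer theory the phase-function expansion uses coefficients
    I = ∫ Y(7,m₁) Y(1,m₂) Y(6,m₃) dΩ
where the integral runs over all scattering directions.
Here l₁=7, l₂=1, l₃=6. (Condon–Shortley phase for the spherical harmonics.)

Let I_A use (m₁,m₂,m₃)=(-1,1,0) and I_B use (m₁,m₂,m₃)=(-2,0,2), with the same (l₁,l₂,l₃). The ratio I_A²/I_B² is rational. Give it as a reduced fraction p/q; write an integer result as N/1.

l's match ⇒ only the (l;m) 3-j factors differ between A and B.
A: triangle coeff Δ(7,1,6) = 1/1365; Σ_t [2,2]: t=2:+1/1036800 = 1/1036800; (3j)²=4/195 [(7 1 6; -1 1 0)], sign=+1
B: triangle coeff Δ(7,1,6) = 1/1365; Σ_t [1,1]: t=1:−1/967680 = -1/967680; (3j)²=3/91 [(7 1 6; -2 0 2)], sign=-1
I_A²/I_B² = (4/195)/(3/91) = 28/45

28/45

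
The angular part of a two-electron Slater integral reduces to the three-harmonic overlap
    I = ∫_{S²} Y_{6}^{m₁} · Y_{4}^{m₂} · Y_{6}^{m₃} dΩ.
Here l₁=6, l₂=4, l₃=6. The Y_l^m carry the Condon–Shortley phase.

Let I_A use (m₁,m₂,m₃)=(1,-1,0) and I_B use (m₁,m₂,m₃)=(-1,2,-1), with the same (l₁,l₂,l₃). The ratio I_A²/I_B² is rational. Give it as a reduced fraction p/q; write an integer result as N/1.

3/28

Shared (l₁,l₂,l₃)=(6,4,6): N and (l;000)² cancel in I_A²/I_B².
A: Δ = 4!·8!·4!/17! = 1/15315300; Racah Σ t=0..3: t=0:+1/103680 t=1:−1/13824 t=2:+1/17280 t=3:−1/207360 = -1/103680; ⇒ 3j(6 4 6; 1 -1 0)² = 10/7293, sgn -1
B: Δ = 4!·8!·4!/17! = 1/15315300; Racah Σ t=2..4: t=2:+1/69120 t=3:−1/20736 t=4:+1/69120 = -1/51840; ⇒ 3j(6 4 6; -1 2 -1)² = 280/21879, sgn +1
I_A²/I_B² = (10/7293)/(280/21879) = 3/28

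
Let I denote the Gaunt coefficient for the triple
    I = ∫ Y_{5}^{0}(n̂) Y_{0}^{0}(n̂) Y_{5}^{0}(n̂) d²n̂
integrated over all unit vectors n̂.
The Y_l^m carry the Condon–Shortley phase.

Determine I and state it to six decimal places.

Rules hold: Σm=0, L=10 even, 5≤5≤5.
N = 11·1·11 = 121
Δ = 0!·10!·0!/11! = 1/11
Racah Σ t=0..0: t=0:+1/14400 = 1/14400
⇒ 3j(5 0 5; 0 0 0)² = 1/11, sgn -1
(m-triple is (0,0,0) — same symbol as above.)
4πI² = N·(3j₀)²·(3jₘ)² = 1/1
I = +1·√(1/4π) = 0.28209479

0.282095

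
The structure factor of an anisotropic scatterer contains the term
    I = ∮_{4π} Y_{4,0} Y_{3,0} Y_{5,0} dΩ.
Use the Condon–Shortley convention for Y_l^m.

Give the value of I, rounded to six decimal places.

0.148374

Checks pass: Σm=0; 12 even; l₃=5∈[1,7].
(2·4+1)(2·3+1)(2·5+1) = 693
Δ: 2! 6! 4! / 13! → 1/180180
sum: t=0:+1/576 t=1:−1/144 t=2:+1/576 = -1/288
3j²(4 3 5; 0 0 0) = Δ·Π!·Σ² = 20/1001  (sign +1)
(m-triple is (0,0,0) — same symbol as above.)
combine: 4πI² = 693·20/1001·20/1001 = 3600/13013
take √, sign +1: I = 0.14837393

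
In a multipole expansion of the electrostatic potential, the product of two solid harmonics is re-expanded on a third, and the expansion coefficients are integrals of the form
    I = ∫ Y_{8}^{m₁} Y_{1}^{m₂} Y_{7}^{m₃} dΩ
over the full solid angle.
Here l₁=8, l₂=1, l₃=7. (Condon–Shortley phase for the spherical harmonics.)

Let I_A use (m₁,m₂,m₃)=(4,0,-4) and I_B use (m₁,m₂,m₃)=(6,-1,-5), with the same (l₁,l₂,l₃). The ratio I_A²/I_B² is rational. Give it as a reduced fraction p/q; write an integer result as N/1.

48/91

l's match ⇒ only the (l;m) 3-j factors differ between A and B.
A: triangle coeff Δ(8,1,7) = 1/2040; Σ_t [1,1]: t=1:−1/239500800 = -1/239500800; (3j)²=2/85 [(8 1 7; 4 0 -4)], sign=+1
B: triangle coeff Δ(8,1,7) = 1/2040; Σ_t [0,0]: t=0:+1/1916006400 = 1/1916006400; (3j)²=91/2040 [(8 1 7; 6 -1 -5)], sign=+1
I_A²/I_B² = (2/85)/(91/2040) = 48/91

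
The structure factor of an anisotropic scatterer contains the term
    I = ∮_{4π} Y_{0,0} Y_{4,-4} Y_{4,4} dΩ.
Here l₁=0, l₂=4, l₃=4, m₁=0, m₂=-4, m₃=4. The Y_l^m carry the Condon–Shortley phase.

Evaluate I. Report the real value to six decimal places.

0.282095

Rules hold: Σm=0, L=8 even, 4≤4≤4.
N = 1·9·9 = 81
Δ = 0!·0!·8!/9! = 1/9
Racah Σ t=0..0: t=0:+1/576 = 1/576
⇒ 3j(0 4 4; 0 0 0)² = 1/9, sgn +1
Racah Σ t=0..0: t=0:+1/40320 = 1/40320
⇒ 3j(0 4 4; 0 -4 4)² = 1/9, sgn +1
4πI² = N·(3j₀)²·(3jₘ)² = 1/1
I = +1·√(1/4π) = 0.28209479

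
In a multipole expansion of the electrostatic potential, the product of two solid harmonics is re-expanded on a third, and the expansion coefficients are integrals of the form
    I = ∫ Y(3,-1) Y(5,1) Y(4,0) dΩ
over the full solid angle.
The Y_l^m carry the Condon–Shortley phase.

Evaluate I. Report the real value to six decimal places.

Rules hold: Σm=0, L=12 even, 2≤4≤8.
N = 7·11·9 = 693
Δ = 4!·2!·6!/13! = 1/180180
Racah Σ t=1..3: t=1:−1/576 t=2:+1/144 t=3:−1/576 = 1/288
⇒ 3j(3 5 4; 0 0 0)² = 20/1001, sgn +1
Racah Σ t=2..4: t=2:+1/384 t=3:−1/216 t=4:+1/2304 = -11/6912
⇒ 3j(3 5 4; -1 1 0)² = 11/1638, sgn -1
4πI² = N·(3j₀)²·(3jₘ)² = 110/1183
I = -1·√(0.0929839/4π) = -0.08601992

-0.086020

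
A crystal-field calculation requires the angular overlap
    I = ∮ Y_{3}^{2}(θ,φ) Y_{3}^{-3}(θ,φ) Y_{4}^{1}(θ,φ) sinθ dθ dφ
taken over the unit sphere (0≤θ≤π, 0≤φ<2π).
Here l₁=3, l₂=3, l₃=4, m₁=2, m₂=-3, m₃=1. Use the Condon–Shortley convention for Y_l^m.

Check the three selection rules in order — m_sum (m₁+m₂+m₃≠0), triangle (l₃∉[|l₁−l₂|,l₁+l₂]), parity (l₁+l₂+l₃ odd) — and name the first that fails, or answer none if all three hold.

none

Σmᵢ = 0  ✓
l₃∈[|l₁−l₂|,l₁+l₂]=[0,6], have l₃=4  ✓
Σlᵢ = 10 ⇒ even  ✓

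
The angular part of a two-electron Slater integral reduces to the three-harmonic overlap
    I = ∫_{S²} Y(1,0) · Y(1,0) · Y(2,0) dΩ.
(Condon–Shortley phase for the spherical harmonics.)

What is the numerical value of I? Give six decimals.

0.252313

m-sum 0 ✓  L=4 even ✓  0≤2≤2 ✓
Π(2lᵢ+1) = 3×3×5 = 45
triangle coeff Δ(1,1,2) = 1/30
Σ_t [0,0]: t=0:+1/1 = 1/1
(3j)²=2/15 [(1 1 2; 0 0 0)], sign=+1
(m-triple is (0,0,0) — same symbol as above.)
⇒ 4πI² = 4/5
I = (+1)√(4/5/(4π)) = 0.25231325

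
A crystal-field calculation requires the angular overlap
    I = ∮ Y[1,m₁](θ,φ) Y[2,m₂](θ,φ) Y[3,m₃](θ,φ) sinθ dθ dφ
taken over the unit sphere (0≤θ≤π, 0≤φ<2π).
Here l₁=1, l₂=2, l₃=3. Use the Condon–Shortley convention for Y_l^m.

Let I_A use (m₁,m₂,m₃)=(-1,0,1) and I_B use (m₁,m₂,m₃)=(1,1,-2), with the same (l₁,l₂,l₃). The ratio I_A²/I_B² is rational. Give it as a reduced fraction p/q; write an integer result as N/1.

Same 1,2,3: normalisation and zero-m 3j drop out of the ratio.
A: Δ: 0! 2! 4! / 7! → 1/105; sum: t=0:+1/8 = 1/8; 3j²(1 2 3; -1 0 1) = Δ·Π!·Σ² = 2/35  (sign +1)
B: Δ: 0! 2! 4! / 7! → 1/105; sum: t=0:+1/12 = 1/12; 3j²(1 2 3; 1 1 -2) = Δ·Π!·Σ² = 2/21  (sign -1)
I_A²/I_B² = (2/35)/(2/21) = 3/5

3/5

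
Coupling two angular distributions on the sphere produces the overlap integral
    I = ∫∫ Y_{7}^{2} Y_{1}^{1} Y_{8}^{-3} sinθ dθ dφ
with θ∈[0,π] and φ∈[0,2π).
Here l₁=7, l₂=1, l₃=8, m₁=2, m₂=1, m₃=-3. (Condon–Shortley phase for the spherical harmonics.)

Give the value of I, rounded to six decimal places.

-0.226917

m-sum 0 ✓  L=16 even ✓  6≤8≤8 ✓
Π(2lᵢ+1) = 15×3×17 = 765
triangle coeff Δ(7,1,8) = 1/2040
Σ_t [0,0]: t=0:+1/25401600 = 1/25401600
(3j)²=8/255 [(7 1 8; 0 0 0)], sign=+1
Σ_t [0,0]: t=0:+1/87091200 = 1/87091200
(3j)²=11/408 [(7 1 8; 2 1 -3)], sign=-1
⇒ 4πI² = 11/17
I = (-1)√(11/17/(4π)) = -0.22691696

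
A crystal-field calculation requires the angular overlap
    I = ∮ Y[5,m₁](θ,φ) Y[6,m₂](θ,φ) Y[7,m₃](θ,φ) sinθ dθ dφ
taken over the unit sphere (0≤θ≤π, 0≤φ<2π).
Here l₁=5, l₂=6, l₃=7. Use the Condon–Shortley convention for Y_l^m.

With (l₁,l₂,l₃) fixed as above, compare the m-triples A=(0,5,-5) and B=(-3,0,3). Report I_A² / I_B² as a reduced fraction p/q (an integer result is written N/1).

Same 5,6,7: normalisation and zero-m 3j drop out of the ratio.
A: Δ: 4! 6! 8! / 19! → 1/174594420; sum: t=3:−1/11612160 t=4:+1/14515200 = -1/58060800; 3j²(5 6 7; 0 5 -5) = Δ·Π!·Σ² = 55/58786  (sign -1)
B: Δ: 4! 6! 8! / 19! → 1/174594420; sum: t=2:+1/1658880 t=3:−1/518400 t=4:+1/1658880 = -1/1382400; 3j²(5 6 7; -3 0 3) = Δ·Π!·Σ² = 504/46189  (sign -1)
I_A²/I_B² = (55/58786)/(504/46189) = 605/7056

605/7056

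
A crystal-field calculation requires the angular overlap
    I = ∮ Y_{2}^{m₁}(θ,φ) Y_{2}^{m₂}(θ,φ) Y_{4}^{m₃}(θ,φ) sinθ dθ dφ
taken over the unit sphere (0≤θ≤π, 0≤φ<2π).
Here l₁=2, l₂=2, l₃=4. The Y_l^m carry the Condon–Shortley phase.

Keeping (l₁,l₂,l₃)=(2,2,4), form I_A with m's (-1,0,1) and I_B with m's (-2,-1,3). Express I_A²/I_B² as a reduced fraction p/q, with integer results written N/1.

Same 2,2,4: normalisation and zero-m 3j drop out of the ratio.
A: Δ: 0! 4! 4! / 9! → 1/630; sum: t=0:+1/24 = 1/24; 3j²(2 2 4; -1 0 1) = Δ·Π!·Σ² = 1/21  (sign -1)
B: Δ: 0! 4! 4! / 9! → 1/630; sum: t=0:+1/144 = 1/144; 3j²(2 2 4; -2 -1 3) = Δ·Π!·Σ² = 1/18  (sign -1)
I_A²/I_B² = (1/21)/(1/18) = 6/7

6/7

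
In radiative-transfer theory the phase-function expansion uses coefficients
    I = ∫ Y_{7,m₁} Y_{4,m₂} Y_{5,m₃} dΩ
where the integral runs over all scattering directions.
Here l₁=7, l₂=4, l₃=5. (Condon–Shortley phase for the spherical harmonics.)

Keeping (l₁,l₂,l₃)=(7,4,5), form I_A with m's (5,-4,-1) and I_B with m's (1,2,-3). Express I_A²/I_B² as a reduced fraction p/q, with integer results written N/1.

155232/105625

Same 7,4,5: normalisation and zero-m 3j drop out of the ratio.
A: Δ: 6! 8! 2! / 17! → 1/6126120; sum: t=0:+1/2073600 = 1/2073600; 3j²(7 4 5; 5 -4 -1) = Δ·Π!·Σ² = 28/1105  (sign +1)
B: Δ: 6! 8! 2! / 17! → 1/6126120; sum: t=4:+1/138240 t=5:−1/604800 t=6:+1/58060800 = 13/2322432; 3j²(7 4 5; 1 2 -3) = Δ·Π!·Σ² = 1625/94248  (sign +1)
I_A²/I_B² = (28/1105)/(1625/94248) = 155232/105625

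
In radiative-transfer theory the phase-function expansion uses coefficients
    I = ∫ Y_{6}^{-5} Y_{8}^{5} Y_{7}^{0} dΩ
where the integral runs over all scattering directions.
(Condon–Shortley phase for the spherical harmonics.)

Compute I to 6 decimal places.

0.000000

Σlᵢ=21 odd — θ-integrand is odd under cosθ→−cosθ; I=0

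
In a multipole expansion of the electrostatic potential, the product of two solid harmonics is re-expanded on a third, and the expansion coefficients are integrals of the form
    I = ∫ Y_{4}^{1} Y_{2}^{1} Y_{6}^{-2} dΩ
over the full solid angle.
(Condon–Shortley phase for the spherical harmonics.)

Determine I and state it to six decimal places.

Rules hold: Σm=0, L=12 even, 2≤6≤6.
N = 9·5·13 = 585
Δ = 0!·8!·4!/13! = 1/6435
Racah Σ t=0..0: t=0:+1/2304 = 1/2304
⇒ 3j(4 2 6; 0 0 0)² = 5/143, sgn +1
Racah Σ t=0..0: t=0:+1/4320 = 1/4320
⇒ 3j(4 2 6; 1 1 -2)² = 224/6435, sgn +1
4πI² = N·(3j₀)²·(3jₘ)² = 1120/1573
I = +1·√(0.712015/4π) = 0.23803440

0.238034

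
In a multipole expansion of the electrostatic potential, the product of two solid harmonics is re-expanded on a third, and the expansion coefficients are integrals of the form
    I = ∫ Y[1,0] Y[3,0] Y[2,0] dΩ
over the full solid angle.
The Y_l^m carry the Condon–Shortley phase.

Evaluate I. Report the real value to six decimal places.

0.247767

Checks pass: Σm=0; 6 even; l₃=2∈[2,4].
(2·1+1)(2·3+1)(2·2+1) = 105
Δ: 2! 0! 4! / 7! → 1/105
sum: t=1:−1/4 = -1/4
3j²(1 3 2; 0 0 0) = Δ·Π!·Σ² = 3/35  (sign -1)
(m-triple is (0,0,0) — same symbol as above.)
combine: 4πI² = 105·3/35·3/35 = 27/35
take √, sign +1: I = 0.24776670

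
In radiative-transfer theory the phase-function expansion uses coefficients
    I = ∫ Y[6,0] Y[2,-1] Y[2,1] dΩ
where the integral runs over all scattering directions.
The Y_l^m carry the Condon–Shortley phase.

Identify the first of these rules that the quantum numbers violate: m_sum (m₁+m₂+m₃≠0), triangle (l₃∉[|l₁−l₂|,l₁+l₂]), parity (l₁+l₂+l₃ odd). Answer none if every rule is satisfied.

Σmᵢ = 0  ✓
l₃∈[|l₁−l₂|,l₁+l₂]=[4,8], have l₃=2  ✗
Σlᵢ = 10 ⇒ even

triangle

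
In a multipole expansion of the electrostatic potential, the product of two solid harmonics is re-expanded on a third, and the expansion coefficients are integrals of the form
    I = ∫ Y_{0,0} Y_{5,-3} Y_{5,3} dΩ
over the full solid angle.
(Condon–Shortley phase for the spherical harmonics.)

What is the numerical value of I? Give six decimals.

Checks pass: Σm=0; 10 even; l₃=5∈[5,5].
(2·0+1)(2·5+1)(2·5+1) = 121
Δ: 0! 0! 10! / 11! → 1/11
sum: t=0:+1/14400 = 1/14400
3j²(0 5 5; 0 0 0) = Δ·Π!·Σ² = 1/11  (sign -1)
sum: t=0:+1/80640 = 1/80640
3j²(0 5 5; 0 -3 3) = Δ·Π!·Σ² = 1/11  (sign +1)
combine: 4πI² = 121·1/11·1/11 = 1/1
take √, sign -1: I = -0.28209479

-0.282095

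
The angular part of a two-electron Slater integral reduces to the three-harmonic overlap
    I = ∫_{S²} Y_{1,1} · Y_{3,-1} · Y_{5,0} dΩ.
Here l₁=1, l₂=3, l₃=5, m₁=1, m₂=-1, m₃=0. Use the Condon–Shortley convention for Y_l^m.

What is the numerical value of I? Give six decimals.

|1−3|≤5≤1+3 violated ⇒ I = 0

0.000000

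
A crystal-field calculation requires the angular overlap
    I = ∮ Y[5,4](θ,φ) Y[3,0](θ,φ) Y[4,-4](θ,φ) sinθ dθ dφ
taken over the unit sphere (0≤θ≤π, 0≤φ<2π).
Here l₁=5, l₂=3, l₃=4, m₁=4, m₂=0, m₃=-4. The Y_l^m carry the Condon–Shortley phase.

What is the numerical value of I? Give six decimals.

Rules hold: Σm=0, L=12 even, 2≤4≤8.
N = 11·7·9 = 693
Δ = 4!·6!·2!/13! = 1/180180
Racah Σ t=1..3: t=1:−1/576 t=2:+1/144 t=3:−1/576 = 1/288
⇒ 3j(5 3 4; 0 0 0)² = 20/1001, sgn +1
Racah Σ t=1..1: t=1:−1/8640 = -1/8640
⇒ 3j(5 3 4; 4 0 -4)² = 28/715, sgn -1
4πI² = N·(3j₀)²·(3jₘ)² = 1008/1859
I = -1·√(0.542227/4π) = -0.20772350

-0.207724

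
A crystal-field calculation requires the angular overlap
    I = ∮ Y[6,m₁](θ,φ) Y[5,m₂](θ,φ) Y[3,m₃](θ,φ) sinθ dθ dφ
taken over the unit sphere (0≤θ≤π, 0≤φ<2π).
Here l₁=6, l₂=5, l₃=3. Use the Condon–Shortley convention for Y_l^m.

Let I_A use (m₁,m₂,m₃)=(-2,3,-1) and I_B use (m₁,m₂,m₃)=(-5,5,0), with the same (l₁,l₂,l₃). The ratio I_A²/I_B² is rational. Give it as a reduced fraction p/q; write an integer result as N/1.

Same 6,5,3: normalisation and zero-m 3j drop out of the ratio.
A: Δ: 8! 4! 2! / 15! → 1/675675; sum: t=6:+1/11520 t=7:−1/30240 t=8:+1/1935360 = 1/18432; 3j²(6 5 3; -2 3 -1) = Δ·Π!·Σ² = 7/429  (sign +1)
B: Δ: 8! 4! 2! / 15! → 1/675675; sum: t=8:+1/483840 = 1/483840; 3j²(6 5 3; -5 5 0) = Δ·Π!·Σ² = 3/91  (sign -1)
I_A²/I_B² = (7/429)/(3/91) = 49/99

49/99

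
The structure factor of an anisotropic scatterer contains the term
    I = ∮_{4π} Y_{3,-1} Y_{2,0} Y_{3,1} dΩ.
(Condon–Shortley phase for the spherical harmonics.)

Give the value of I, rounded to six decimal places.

Rules hold: Σm=0, L=8 even, 1≤3≤5.
N = 7·5·7 = 245
Δ = 2!·4!·2!/9! = 1/3780
Racah Σ t=0..2: t=0:+1/24 t=1:−1/4 t=2:+1/24 = -1/6
⇒ 3j(3 2 3; 0 0 0)² = 4/105, sgn +1
Racah Σ t=0..2: t=0:+1/96 t=1:−1/6 t=2:+1/16 = -3/32
⇒ 3j(3 2 3; -1 0 1)² = 3/140, sgn -1
4πI² = N·(3j₀)²·(3jₘ)² = 1/5
I = -1·√(0.2/4π) = -0.12615663

-0.126157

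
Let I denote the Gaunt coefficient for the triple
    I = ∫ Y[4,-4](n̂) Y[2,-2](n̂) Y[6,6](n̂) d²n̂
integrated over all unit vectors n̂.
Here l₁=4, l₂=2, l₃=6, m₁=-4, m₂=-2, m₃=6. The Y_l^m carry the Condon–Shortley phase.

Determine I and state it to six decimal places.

0.353849

Checks pass: Σm=0; 12 even; l₃=6∈[2,6].
(2·4+1)(2·2+1)(2·6+1) = 585
Δ: 0! 8! 4! / 13! → 1/6435
sum: t=0:+1/2304 = 1/2304
3j²(4 2 6; 0 0 0) = Δ·Π!·Σ² = 5/143  (sign +1)
sum: t=0:+1/967680 = 1/967680
3j²(4 2 6; -4 -2 6) = Δ·Π!·Σ² = 1/13  (sign +1)
combine: 4πI² = 585·5/143·1/13 = 225/143
take √, sign +1: I = 0.35384927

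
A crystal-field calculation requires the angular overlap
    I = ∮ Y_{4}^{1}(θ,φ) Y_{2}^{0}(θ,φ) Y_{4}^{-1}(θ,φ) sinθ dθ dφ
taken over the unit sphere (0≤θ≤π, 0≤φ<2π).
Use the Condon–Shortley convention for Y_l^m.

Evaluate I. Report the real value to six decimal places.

-0.139264

Checks pass: Σm=0; 10 even; l₃=4∈[2,6].
(2·4+1)(2·2+1)(2·4+1) = 405
Δ: 2! 6! 2! / 11! → 1/13860
sum: t=0:+1/192 t=1:−1/36 t=2:+1/192 = -5/288
3j²(4 2 4; 0 0 0) = Δ·Π!·Σ² = 20/693  (sign -1)
sum: t=0:+1/144 t=1:−1/48 t=2:+1/480 = -17/1440
3j²(4 2 4; 1 0 -1) = Δ·Π!·Σ² = 289/13860  (sign +1)
combine: 4πI² = 405·20/693·289/13860 = 1445/5929
take √, sign -1: I = -0.13926381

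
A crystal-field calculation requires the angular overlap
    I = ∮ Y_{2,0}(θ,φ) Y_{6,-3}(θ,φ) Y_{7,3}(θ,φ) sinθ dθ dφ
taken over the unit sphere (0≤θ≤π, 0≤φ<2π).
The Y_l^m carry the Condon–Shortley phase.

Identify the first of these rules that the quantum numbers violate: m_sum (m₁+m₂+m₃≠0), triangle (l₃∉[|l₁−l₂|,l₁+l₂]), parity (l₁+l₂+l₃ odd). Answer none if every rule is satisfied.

parity

m₁+m₂+m₃ = 0 − 3 + 3 = 0  ✓
triangle: |2−6|=4 ≤ l₃=7 ≤ 2+6=8  ✓
parity: l₁+l₂+l₃ = 15 is odd  ✗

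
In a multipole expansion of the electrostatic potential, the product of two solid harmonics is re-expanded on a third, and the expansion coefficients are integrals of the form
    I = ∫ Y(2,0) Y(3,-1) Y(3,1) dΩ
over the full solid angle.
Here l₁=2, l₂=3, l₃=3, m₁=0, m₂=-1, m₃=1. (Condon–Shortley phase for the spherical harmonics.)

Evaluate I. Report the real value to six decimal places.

-0.126157

Rules hold: Σm=0, L=8 even, 1≤3≤5.
N = 5·7·7 = 245
Δ = 2!·2!·4!/9! = 1/3780
Racah Σ t=0..2: t=0:+1/24 t=1:−1/4 t=2:+1/24 = -1/6
⇒ 3j(2 3 3; 0 0 0)² = 4/105, sgn +1
Racah Σ t=0..2: t=0:+1/16 t=1:−1/6 t=2:+1/96 = -3/32
⇒ 3j(2 3 3; 0 -1 1)² = 3/140, sgn -1
4πI² = N·(3j₀)²·(3jₘ)² = 1/5
I = -1·√(0.2/4π) = -0.12615663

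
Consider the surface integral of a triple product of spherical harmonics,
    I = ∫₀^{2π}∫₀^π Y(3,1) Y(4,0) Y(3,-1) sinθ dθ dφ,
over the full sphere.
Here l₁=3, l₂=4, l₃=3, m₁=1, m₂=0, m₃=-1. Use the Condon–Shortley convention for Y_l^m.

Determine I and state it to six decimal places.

-0.025645

Rules hold: Σm=0, L=10 even, 1≤3≤7.
N = 7·9·7 = 441
Δ = 4!·2!·4!/11! = 1/34650
Racah Σ t=1..3: t=1:−1/72 t=2:+1/16 t=3:−1/72 = 5/144
⇒ 3j(3 4 3; 0 0 0)² = 2/77, sgn -1
Racah Σ t=0..2: t=0:+1/1152 t=1:−1/36 t=2:+1/32 = 5/1152
⇒ 3j(3 4 3; 1 0 -1)² = 1/1386, sgn +1
4πI² = N·(3j₀)²·(3jₘ)² = 1/121
I = -1·√(0.00826446/4π) = -0.02564498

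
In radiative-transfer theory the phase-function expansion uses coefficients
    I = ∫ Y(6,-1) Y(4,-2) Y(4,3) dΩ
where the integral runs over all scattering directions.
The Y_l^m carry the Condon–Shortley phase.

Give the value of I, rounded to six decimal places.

0.160153

m-sum 0 ✓  L=14 even ✓  2≤4≤10 ✓
Π(2lᵢ+1) = 13×9×9 = 1053
triangle coeff Δ(6,4,4) = 1/1261260
Σ_t [2,4]: t=2:+1/4608 t=3:−1/1296 t=4:+1/4608 = -7/20736
(3j)²=20/1287 [(6 4 4; 0 0 0)], sign=-1
Σ_t [1,2]: t=1:−1/86400 t=2:+1/11520 = 13/172800
(3j)²=13/660 [(6 4 4; -1 -2 3)], sign=-1
⇒ 4πI² = 39/121
I = (+1)√(39/121/(4π)) = 0.16015286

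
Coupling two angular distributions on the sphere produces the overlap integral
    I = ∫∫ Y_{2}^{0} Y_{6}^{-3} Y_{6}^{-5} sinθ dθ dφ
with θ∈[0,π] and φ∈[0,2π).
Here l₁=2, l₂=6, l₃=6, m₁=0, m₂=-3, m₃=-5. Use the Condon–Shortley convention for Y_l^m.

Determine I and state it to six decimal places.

0.000000

0 − 3 − 5 = -8 ≠ 0: azimuthal integral kills it; I = 0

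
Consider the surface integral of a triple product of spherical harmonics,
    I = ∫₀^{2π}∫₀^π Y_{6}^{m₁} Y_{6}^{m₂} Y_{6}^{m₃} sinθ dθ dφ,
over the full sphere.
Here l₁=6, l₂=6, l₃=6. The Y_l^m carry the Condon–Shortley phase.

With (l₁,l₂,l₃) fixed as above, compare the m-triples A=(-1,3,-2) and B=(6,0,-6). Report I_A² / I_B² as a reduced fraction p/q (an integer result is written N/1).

189/242

l's match ⇒ only the (l;m) 3-j factors differ between A and B.
A: triangle coeff Δ(6,6,6) = 1/325909584; Σ_t [3,6]: t=3:−1/1244160 t=4:+1/207360 t=5:−1/276480 t=6:+1/3110400 = 1/1382400; (3j)²=189/92378 [(6 6 6; -1 3 -2)], sign=+1
B: triangle coeff Δ(6,6,6) = 1/325909584; Σ_t [0,0]: t=0:+1/373248000 = 1/373248000; (3j)²=11/4199 [(6 6 6; 6 0 -6)], sign=+1
I_A²/I_B² = (189/92378)/(11/4199) = 189/242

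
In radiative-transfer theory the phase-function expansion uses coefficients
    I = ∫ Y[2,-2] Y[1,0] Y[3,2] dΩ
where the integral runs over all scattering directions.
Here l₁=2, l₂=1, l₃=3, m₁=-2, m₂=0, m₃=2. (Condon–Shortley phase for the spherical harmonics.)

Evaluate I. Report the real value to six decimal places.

m-sum 0 ✓  L=6 even ✓  1≤3≤3 ✓
Π(2lᵢ+1) = 5×3×7 = 105
triangle coeff Δ(2,1,3) = 1/105
Σ_t [0,0]: t=0:+1/4 = 1/4
(3j)²=3/35 [(2 1 3; 0 0 0)], sign=-1
Σ_t [0,0]: t=0:+1/24 = 1/24
(3j)²=1/21 [(2 1 3; -2 0 2)], sign=-1
⇒ 4πI² = 3/7
I = (+1)√(3/7/(4π)) = 0.18467439

0.184674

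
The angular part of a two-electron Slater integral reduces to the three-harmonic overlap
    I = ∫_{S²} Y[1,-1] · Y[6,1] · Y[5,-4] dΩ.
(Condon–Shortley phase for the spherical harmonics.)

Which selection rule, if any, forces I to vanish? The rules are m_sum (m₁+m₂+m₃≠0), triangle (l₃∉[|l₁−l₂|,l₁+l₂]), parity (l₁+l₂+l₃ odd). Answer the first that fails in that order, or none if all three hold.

m_sum

m₁+m₂+m₃ = -1 + 1 − 4 = -4  ✗
triangle: |1−6|=5 ≤ l₃=5 ≤ 1+6=7
parity: l₁+l₂+l₃ = 12 is even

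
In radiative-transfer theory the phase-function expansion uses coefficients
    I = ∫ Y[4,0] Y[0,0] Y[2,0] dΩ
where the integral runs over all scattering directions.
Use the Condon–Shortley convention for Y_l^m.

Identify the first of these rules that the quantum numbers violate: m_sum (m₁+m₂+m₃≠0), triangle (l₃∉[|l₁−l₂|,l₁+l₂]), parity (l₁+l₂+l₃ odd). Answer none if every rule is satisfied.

m₁+m₂+m₃ = 0 + 0 + 0 = 0  ✓
triangle: |4−0|=4 ≤ l₃=2 ≤ 4+0=4  ✗
parity: l₁+l₂+l₃ = 6 is even

triangle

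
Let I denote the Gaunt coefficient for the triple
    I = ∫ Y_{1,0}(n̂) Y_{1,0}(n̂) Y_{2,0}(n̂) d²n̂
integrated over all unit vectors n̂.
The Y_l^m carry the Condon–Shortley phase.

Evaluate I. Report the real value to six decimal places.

Checks pass: Σm=0; 4 even; l₃=2∈[0,2].
(2·1+1)(2·1+1)(2·2+1) = 45
Δ: 0! 2! 2! / 5! → 1/30
sum: t=0:+1/1 = 1/1
3j²(1 1 2; 0 0 0) = Δ·Π!·Σ² = 2/15  (sign +1)
(m-triple is (0,0,0) — same symbol as above.)
combine: 4πI² = 45·2/15·2/15 = 4/5
take √, sign +1: I = 0.25231325

0.252313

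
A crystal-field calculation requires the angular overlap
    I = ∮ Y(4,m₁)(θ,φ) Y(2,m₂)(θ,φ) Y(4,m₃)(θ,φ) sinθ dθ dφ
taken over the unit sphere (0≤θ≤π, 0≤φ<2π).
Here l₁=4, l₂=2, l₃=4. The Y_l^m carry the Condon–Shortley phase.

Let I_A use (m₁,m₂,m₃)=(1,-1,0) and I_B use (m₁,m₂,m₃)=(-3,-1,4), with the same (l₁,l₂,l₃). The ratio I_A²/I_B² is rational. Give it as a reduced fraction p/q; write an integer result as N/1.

5/98

l's match ⇒ only the (l;m) 3-j factors differ between A and B.
A: triangle coeff Δ(4,2,4) = 1/13860; Σ_t [0,1]: t=0:+1/72 t=1:−1/96 = 1/288; (3j)²=1/462 [(4 2 4; 1 -1 0)], sign=+1
B: triangle coeff Δ(4,2,4) = 1/13860; Σ_t [1,1]: t=1:−1/1440 = -1/1440; (3j)²=7/165 [(4 2 4; -3 -1 4)], sign=-1
I_A²/I_B² = (1/462)/(7/165) = 5/98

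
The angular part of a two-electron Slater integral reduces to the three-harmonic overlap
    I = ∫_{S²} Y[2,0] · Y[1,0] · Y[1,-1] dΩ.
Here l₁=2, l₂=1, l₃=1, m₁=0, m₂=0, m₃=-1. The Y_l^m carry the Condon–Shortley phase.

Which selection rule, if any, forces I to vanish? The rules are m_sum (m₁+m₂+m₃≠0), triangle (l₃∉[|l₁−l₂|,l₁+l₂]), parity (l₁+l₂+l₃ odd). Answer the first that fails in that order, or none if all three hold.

m_sum

azimuthal sum: 0 + 0 − 1 = -1  ✗
1 ≤ 1 ≤ 3 (triangle on l)
L = 2 + 1 + 1 = 4 (even)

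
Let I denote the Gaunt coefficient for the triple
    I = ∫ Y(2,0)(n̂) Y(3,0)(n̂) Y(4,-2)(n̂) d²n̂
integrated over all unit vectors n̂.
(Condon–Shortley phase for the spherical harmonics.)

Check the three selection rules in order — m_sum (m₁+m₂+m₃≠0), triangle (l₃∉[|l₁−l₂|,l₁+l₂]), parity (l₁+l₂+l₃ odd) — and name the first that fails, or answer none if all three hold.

azimuthal sum: 0 + 0 − 2 = -2  ✗
1 ≤ 4 ≤ 5 (triangle on l)
L = 2 + 3 + 4 = 9 (odd)

m_sum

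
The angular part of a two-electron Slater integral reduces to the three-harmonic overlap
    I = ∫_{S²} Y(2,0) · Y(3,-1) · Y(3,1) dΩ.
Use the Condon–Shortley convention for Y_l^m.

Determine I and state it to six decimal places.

Rules hold: Σm=0, L=8 even, 1≤3≤5.
N = 5·7·7 = 245
Δ = 2!·2!·4!/9! = 1/3780
Racah Σ t=0..2: t=0:+1/24 t=1:−1/4 t=2:+1/24 = -1/6
⇒ 3j(2 3 3; 0 0 0)² = 4/105, sgn +1
Racah Σ t=0..2: t=0:+1/16 t=1:−1/6 t=2:+1/96 = -3/32
⇒ 3j(2 3 3; 0 -1 1)² = 3/140, sgn -1
4πI² = N·(3j₀)²·(3jₘ)² = 1/5
I = -1·√(0.2/4π) = -0.12615663

-0.126157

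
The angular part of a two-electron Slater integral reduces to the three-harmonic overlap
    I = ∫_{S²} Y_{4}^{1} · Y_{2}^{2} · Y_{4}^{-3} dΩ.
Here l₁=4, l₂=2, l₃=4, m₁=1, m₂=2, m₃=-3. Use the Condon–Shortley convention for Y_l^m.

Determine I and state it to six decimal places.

Rules hold: Σm=0, L=10 even, 2≤4≤6.
N = 9·5·9 = 405
Δ = 2!·6!·2!/11! = 1/13860
Racah Σ t=0..2: t=0:+1/192 t=1:−1/36 t=2:+1/192 = -5/288
⇒ 3j(4 2 4; 0 0 0)² = 20/693, sgn -1
Racah Σ t=2..2: t=2:+1/480 = 1/480
⇒ 3j(4 2 4; 1 2 -3)² = 3/110, sgn -1
4πI² = N·(3j₀)²·(3jₘ)² = 270/847
I = +1·√(0.318772/4π) = 0.15927046

0.159270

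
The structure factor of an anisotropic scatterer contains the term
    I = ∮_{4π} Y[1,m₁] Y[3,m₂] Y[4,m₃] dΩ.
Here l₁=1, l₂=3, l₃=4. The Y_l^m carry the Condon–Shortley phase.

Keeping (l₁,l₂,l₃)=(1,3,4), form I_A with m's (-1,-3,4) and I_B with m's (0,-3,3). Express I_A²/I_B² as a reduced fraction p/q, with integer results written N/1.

Same 1,3,4: normalisation and zero-m 3j drop out of the ratio.
A: Δ: 0! 2! 6! / 9! → 1/252; sum: t=0:+1/1440 = 1/1440; 3j²(1 3 4; -1 -3 4) = Δ·Π!·Σ² = 1/9  (sign +1)
B: Δ: 0! 2! 6! / 9! → 1/252; sum: t=0:+1/720 = 1/720; 3j²(1 3 4; 0 -3 3) = Δ·Π!·Σ² = 1/36  (sign -1)
I_A²/I_B² = (1/9)/(1/36) = 4/1

4/1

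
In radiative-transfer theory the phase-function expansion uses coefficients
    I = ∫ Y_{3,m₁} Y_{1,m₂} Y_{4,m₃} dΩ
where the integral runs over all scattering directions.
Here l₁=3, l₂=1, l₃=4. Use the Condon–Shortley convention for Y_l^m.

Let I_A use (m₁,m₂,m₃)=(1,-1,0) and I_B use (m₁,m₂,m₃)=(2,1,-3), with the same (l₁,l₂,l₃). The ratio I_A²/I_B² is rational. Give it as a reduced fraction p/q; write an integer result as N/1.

2/7

l's match ⇒ only the (l;m) 3-j factors differ between A and B.
A: triangle coeff Δ(3,1,4) = 1/252; Σ_t [0,0]: t=0:+1/96 = 1/96; (3j)²=1/42 [(3 1 4; 1 -1 0)], sign=+1
B: triangle coeff Δ(3,1,4) = 1/252; Σ_t [0,0]: t=0:+1/240 = 1/240; (3j)²=1/12 [(3 1 4; 2 1 -3)], sign=-1
I_A²/I_B² = (1/42)/(1/12) = 2/7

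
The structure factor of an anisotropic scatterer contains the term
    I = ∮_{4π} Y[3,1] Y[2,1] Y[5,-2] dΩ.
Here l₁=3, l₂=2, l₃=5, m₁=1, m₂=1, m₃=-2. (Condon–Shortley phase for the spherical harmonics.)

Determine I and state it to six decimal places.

0.245532

Rules hold: Σm=0, L=10 even, 1≤5≤5.
N = 7·5·11 = 385
Δ = 0!·6!·4!/11! = 1/2310
Racah Σ t=0..0: t=0:+1/144 = 1/144
⇒ 3j(3 2 5; 0 0 0)² = 10/231, sgn -1
Racah Σ t=0..0: t=0:+1/288 = 1/288
⇒ 3j(3 2 5; 1 1 -2)² = 1/22, sgn -1
4πI² = N·(3j₀)²·(3jₘ)² = 25/33
I = +1·√(0.757576/4π) = 0.24553200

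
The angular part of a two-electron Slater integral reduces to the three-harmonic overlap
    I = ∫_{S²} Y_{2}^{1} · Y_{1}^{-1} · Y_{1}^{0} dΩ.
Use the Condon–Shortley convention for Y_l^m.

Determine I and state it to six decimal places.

-0.218510

Checks pass: Σm=0; 4 even; l₃=1∈[1,3].
(2·2+1)(2·1+1)(2·1+1) = 45
Δ: 2! 2! 0! / 5! → 1/30
sum: t=1:−1/1 = -1/1
3j²(2 1 1; 0 0 0) = Δ·Π!·Σ² = 2/15  (sign +1)
sum: t=0:+1/2 = 1/2
3j²(2 1 1; 1 -1 0) = Δ·Π!·Σ² = 1/10  (sign -1)
combine: 4πI² = 45·2/15·1/10 = 3/5
take √, sign -1: I = -0.21850969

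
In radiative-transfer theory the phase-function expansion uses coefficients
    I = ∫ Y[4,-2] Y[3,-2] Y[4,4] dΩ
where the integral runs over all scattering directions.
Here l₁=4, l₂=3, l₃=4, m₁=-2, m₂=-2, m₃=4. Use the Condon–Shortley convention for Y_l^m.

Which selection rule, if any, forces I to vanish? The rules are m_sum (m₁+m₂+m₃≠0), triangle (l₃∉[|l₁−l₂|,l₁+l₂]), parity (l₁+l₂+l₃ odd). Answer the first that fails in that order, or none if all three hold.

parity

Σmᵢ = 0  ✓
l₃∈[|l₁−l₂|,l₁+l₂]=[1,7], have l₃=4  ✓
Σlᵢ = 11 ⇒ odd  ✗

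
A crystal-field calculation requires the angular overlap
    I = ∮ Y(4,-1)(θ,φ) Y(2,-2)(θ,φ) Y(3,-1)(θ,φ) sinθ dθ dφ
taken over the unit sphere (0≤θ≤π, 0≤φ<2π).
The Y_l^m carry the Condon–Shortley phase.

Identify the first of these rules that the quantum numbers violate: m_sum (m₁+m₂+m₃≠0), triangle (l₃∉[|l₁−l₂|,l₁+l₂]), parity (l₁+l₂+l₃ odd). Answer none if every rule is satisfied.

m_sum

azimuthal sum: -1 − 2 − 1 = -4  ✗
2 ≤ 3 ≤ 6 (triangle on l)
L = 4 + 2 + 3 = 9 (odd)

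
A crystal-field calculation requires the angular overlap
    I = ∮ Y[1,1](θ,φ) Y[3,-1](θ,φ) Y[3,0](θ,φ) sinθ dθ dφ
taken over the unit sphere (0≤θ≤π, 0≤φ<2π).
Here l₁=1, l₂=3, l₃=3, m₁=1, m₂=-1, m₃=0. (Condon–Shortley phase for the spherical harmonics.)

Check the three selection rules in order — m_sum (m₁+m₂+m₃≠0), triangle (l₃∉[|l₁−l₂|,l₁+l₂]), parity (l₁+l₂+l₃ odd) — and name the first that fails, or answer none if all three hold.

Σmᵢ = 0  ✓
l₃∈[|l₁−l₂|,l₁+l₂]=[2,4], have l₃=3  ✓
Σlᵢ = 7 ⇒ odd  ✗

parity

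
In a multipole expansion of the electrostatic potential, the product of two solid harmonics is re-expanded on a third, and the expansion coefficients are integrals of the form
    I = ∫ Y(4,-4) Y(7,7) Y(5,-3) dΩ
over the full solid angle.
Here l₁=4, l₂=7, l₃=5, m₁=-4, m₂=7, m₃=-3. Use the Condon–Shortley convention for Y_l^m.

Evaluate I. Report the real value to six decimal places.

Checks pass: Σm=0; 16 even; l₃=5∈[3,11].
(2·4+1)(2·7+1)(2·5+1) = 1485
Δ: 6! 2! 8! / 17! → 1/6126120
sum: t=2:+1/69120 t=3:−1/20736 t=4:+1/69120 = -1/51840
3j²(4 7 5; 0 0 0) = Δ·Π!·Σ² = 280/21879  (sign +1)
sum: t=6:+1/58060800 = 1/58060800
3j²(4 7 5; -4 7 -3) = Δ·Π!·Σ² = 7/510  (sign +1)
combine: 4πI² = 1485·280/21879·7/510 = 980/3757
take √, sign +1: I = 0.14407463

0.144075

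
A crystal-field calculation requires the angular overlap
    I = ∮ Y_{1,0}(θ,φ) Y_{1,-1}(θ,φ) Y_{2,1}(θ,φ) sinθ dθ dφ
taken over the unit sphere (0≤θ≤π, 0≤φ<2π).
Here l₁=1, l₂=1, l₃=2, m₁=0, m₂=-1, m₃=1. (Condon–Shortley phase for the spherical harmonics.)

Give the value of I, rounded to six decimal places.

-0.218510

Checks pass: Σm=0; 4 even; l₃=2∈[0,2].
(2·1+1)(2·1+1)(2·2+1) = 45
Δ: 0! 2! 2! / 5! → 1/30
sum: t=0:+1/1 = 1/1
3j²(1 1 2; 0 0 0) = Δ·Π!·Σ² = 2/15  (sign +1)
sum: t=0:+1/2 = 1/2
3j²(1 1 2; 0 -1 1) = Δ·Π!·Σ² = 1/10  (sign -1)
combine: 4πI² = 45·2/15·1/10 = 3/5
take √, sign -1: I = -0.21850969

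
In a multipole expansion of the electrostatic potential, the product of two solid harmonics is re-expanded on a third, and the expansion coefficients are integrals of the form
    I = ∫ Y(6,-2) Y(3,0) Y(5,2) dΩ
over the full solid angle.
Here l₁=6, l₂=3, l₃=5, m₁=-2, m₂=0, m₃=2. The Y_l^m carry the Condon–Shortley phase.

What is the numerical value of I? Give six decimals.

0.058844

m-sum 0 ✓  L=14 even ✓  3≤5≤9 ✓
Π(2lᵢ+1) = 13×7×11 = 1001
triangle coeff Δ(6,3,5) = 1/675675
Σ_t [1,3]: t=1:−1/8640 t=2:+1/2304 t=3:−1/8640 = 7/34560
(3j)²=7/429 [(6 3 5; 0 0 0)], sign=-1
Σ_t [1,3]: t=1:−1/60480 t=2:+1/5760 t=3:−1/8640 = 1/24192
(3j)²=8/3003 [(6 3 5; -2 0 2)], sign=-1
⇒ 4πI² = 56/1287
I = (+1)√(56/1287/(4π)) = 0.05884368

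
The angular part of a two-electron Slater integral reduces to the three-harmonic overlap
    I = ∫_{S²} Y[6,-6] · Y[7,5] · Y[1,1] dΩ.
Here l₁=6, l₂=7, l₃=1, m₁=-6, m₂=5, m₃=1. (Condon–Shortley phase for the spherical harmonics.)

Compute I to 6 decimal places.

m-sum 0 ✓  L=14 even ✓  1≤1≤13 ✓
Π(2lᵢ+1) = 13×15×3 = 585
triangle coeff Δ(6,7,1) = 1/1365
Σ_t [6,6]: t=6:+1/518400 = 1/518400
(3j)²=7/195 [(6 7 1; 0 0 0)], sign=-1
Σ_t [12,12]: t=12:+1/958003200 = 1/958003200
(3j)²=1/1365 [(6 7 1; -6 5 1)], sign=+1
⇒ 4πI² = 1/65
I = (-1)√(1/65/(4π)) = -0.03498955

-0.034990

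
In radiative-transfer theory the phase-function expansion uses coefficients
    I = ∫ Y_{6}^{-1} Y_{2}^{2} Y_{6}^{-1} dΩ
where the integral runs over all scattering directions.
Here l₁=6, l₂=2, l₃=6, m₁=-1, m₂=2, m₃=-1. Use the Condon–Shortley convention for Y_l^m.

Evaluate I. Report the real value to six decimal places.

m-sum 0 ✓  L=14 even ✓  4≤6≤8 ✓
Π(2lᵢ+1) = 13×5×13 = 845
triangle coeff Δ(6,2,6) = 1/90090
Σ_t [0,2]: t=0:+1/69120 t=1:−1/14400 t=2:+1/69120 = -7/172800
(3j)²=14/715 [(6 2 6; 0 0 0)], sign=-1
Σ_t [2,2]: t=2:+1/57600 = 1/57600
(3j)²=21/715 [(6 2 6; -1 2 -1)], sign=-1
⇒ 4πI² = 294/605
I = (+1)√(294/605/(4π)) = 0.19664868

0.196649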